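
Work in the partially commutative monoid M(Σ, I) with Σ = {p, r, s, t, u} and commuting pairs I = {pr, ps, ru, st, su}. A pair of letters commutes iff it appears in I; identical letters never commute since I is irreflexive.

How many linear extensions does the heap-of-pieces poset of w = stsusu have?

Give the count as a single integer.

drop 0:s onto floor
drop 1:t onto floor
drop 2:s onto {0:s}
drop 3:u onto {1:t}
drop 4:s onto {2:s}
drop 5:u onto {3:u}
ground layer = {0:s, 1:t}
drop-orders for the pieces not yet dropped (sum over which currently-grounded one goes next):
  1 to go: {4} 1  {5} 1
  2 to go: {2,4} 1  {3,5} 1  {4,5} 2
  3 to go: {0,2,4} 1  {1,3,5} 1  {2,4,5} 3  {3,4,5} 3
  4 to go: {0,2,4,5} 4  {1,3,4,5} 4  {2,3,4,5} 6
  if 0:s drops first: 10 orders
  if 1:t drops first: 10 orders
heap linearizations: 20

20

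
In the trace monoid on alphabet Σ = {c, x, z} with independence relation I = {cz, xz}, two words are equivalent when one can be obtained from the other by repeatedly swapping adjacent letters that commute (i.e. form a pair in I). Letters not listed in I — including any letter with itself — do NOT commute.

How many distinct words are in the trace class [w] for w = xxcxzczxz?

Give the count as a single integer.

84

piece 0:x — minimal
piece 1:x rests on {0:x}
piece 2:c rests on {1:x}
piece 3:x rests on {2:c}
piece 4:z — minimal
piece 5:c rests on {3:x}
piece 6:z rests on {4:z}
piece 7:x rests on {5:c}
piece 8:z rests on {6:z}
minimal pieces: {0:x, 4:z}
ways to finish when only these pieces remain (= sum over removing one remaining piece with nothing left below it):
  1 left: {7}→1  {8}→1
  2 left: {5,7}→1  {6,8}→1  {7,8}→2
  3 left: {3,5,7}→1  {4,6,8}→1  {5,7,8}→3  {6,7,8}→3
  4 left: {2,3,5,7}→1  {3,5,7,8}→4  {4,6,7,8}→4  {5,6,7,8}→6
  5 left: {1,2,3,5,7}→1  {2,3,5,7,8}→5  {3,5,6,7,8}→10  {4,5,6,7,8}→10
  6 left: {0,1,2,3,5,7}→1  {1,2,3,5,7,8}→6  {2,3,5,6,7,8}→15  {3,4,5,6,7,8}→20
  7 left: {0,1,2,3,5,7,8}→7  {1,2,3,5,6,7,8}→21  {2,3,4,5,6,7,8}→35
  placing 0:x first → 56 extensions
  placing 4:z first → 28 extensions
total linear extensions = 84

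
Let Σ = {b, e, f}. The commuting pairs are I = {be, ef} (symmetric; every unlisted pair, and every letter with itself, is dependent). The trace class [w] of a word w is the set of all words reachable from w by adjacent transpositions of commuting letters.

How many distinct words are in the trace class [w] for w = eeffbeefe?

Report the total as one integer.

piece 0:e — minimal
piece 1:e rests on {0:e}
piece 2:f — minimal
piece 3:f rests on {2:f}
piece 4:b rests on {3:f}
piece 5:e rests on {1:e}
piece 6:e rests on {5:e}
piece 7:f rests on {4:b}
piece 8:e rests on {6:e}
minimal pieces: {0:e, 2:f}
ways to finish when only these pieces remain (= sum over removing one remaining piece with nothing left below it):
  1 left: {7}→1  {8}→1
  2 left: {4,7}→1  {6,8}→1  {7,8}→2
  3 left: {3,4,7}→1  {4,7,8}→3  {5,6,8}→1  {6,7,8}→3
  4 left: {1,5,6,8}→1  {2,3,4,7}→1  {3,4,7,8}→4  {4,6,7,8}→6  {5,6,7,8}→4
  5 left: {0,1,5,6,8}→1  {1,5,6,7,8}→5  {2,3,4,7,8}→5  {3,4,6,7,8}→10  {4,5,6,7,8}→10
  6 left: {0,1,5,6,7,8}→6  {1,4,5,6,7,8}→15  {2,3,4,6,7,8}→15  {3,4,5,6,7,8}→20
  7 left: {0,1,4,5,6,7,8}→21  {1,3,4,5,6,7,8}→35  {2,3,4,5,6,7,8}→35
  placing 0:e first → 70 extensions
  placing 2:f first → 56 extensions
total linear extensions = 126

126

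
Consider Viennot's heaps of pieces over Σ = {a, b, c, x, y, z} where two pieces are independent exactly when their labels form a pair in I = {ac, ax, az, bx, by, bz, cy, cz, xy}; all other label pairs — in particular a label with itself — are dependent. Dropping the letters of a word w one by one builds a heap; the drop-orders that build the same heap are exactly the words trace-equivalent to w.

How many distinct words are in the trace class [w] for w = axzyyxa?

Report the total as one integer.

13

#0=a has no predecessor
#1=x has no predecessor
#2=z depends on [1:x]
#3=y depends on [0:a, 2:z]
#4=y depends on [3:y]
#5=x depends on [2:z]
#6=a depends on [4:y]
sources: [0:a, 1:x]
N(rest) = Σ N(rest − s) over sources s of rest; N(one piece) = 1:
  size 1 → [5]=1  [6]=1
  size 2 → [4,6]=1  [5,6]=2
  size 3 → [3,4,6]=1  [4,5,6]=3
  size 4 → [0,3,4,6]=1  [3,4,5,6]=4
  size 5 → [0,3,4,5,6]=5  [2,3,4,5,6]=4
  first=0(a) contributes 4
  first=1(x) contributes 9
|[w]| = 13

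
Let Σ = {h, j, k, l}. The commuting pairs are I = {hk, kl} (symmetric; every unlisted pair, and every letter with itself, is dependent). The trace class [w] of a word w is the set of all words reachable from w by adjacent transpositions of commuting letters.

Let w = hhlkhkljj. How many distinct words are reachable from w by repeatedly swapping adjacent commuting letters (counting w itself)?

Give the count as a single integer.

21

0(h) covers ∅
1(h) covers 0:h
2(l) covers 1:h
3(k) covers ∅
4(h) covers 2:l
5(k) covers 3:k
6(l) covers 4:h
7(j) covers 5:k, 6:l
8(j) covers 7:j
floor of heap: 0:h, 3:k
completions by unplaced set U, small U first (add the entries for U minus each lowest piece of U):
  |U|=1: {8}:1
  |U|=2: {7,8}:1
  |U|=3: {5,7,8}:1  {6,7,8}:1
  |U|=4: {3,5,7,8}:1  {4,6,7,8}:1  {5,6,7,8}:2
  |U|=5: {2,4,6,7,8}:1  {3,5,6,7,8}:3  {4,5,6,7,8}:3
  |U|=6: {1,2,4,6,7,8}:1  {2,4,5,6,7,8}:4  {3,4,5,6,7,8}:6
  |U|=7: {0,1,2,4,6,7,8}:1  {1,2,4,5,6,7,8}:5  {2,3,4,5,6,7,8}:10
  start at 0(h): 15
  start at 3(k): 6
sum over floor = 21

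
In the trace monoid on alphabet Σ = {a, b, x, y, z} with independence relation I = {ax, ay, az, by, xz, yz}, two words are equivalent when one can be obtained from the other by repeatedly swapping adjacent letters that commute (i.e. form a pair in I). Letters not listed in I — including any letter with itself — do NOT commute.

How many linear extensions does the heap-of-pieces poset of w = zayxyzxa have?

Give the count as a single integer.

piece 0:z — minimal
piece 1:a — minimal
piece 2:y — minimal
piece 3:x rests on {2:y}
piece 4:y rests on {3:x}
piece 5:z rests on {0:z}
piece 6:x rests on {4:y}
piece 7:a rests on {1:a}
minimal pieces: {0:z, 1:a, 2:y}
ways to finish when only these pieces remain (= sum over removing one remaining piece with nothing left below it):
  1 left: {5}→1  {6}→1  {7}→1
  2 left: {0,5}→1  {1,7}→1  {4,6}→1  {5,6}→2  {5,7}→2  {6,7}→2
  3 left: {0,5,6}→3  {0,5,7}→3  {1,5,7}→3  {1,6,7}→3  {3,4,6}→1  {4,5,6}→3  {4,6,7}→3  {5,6,7}→6
  4 left: {0,1,5,7}→6  {0,4,5,6}→6  {0,5,6,7}→12  {1,4,6,7}→6  {1,5,6,7}→12  {2,3,4,6}→1  {3,4,5,6}→4  {3,4,6,7}→4  {4,5,6,7}→12
  5 left: {0,1,5,6,7}→30  {0,3,4,5,6}→10  {0,4,5,6,7}→30  {1,3,4,6,7}→10  {1,4,5,6,7}→30  {2,3,4,5,6}→5  {2,3,4,6,7}→5  {3,4,5,6,7}→20
  6 left: {0,1,4,5,6,7}→90  {0,2,3,4,5,6}→15  {0,3,4,5,6,7}→60  {1,2,3,4,6,7}→15  {1,3,4,5,6,7}→60  {2,3,4,5,6,7}→30
  placing 0:z first → 105 extensions
  placing 1:a first → 105 extensions
  placing 2:y first → 210 extensions
total linear extensions = 420

420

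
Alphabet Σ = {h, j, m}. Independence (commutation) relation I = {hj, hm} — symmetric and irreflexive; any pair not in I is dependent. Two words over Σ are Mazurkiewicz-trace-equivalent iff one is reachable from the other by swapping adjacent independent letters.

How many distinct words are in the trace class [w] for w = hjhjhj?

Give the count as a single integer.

20

drop 0:h onto floor
drop 1:j onto floor
drop 2:h onto {0:h}
drop 3:j onto {1:j}
drop 4:h onto {2:h}
drop 5:j onto {3:j}
ground layer = {0:h, 1:j}
drop-orders for the pieces not yet dropped (sum over which currently-grounded one goes next):
  1 to go: {4} 1  {5} 1
  2 to go: {2,4} 1  {3,5} 1  {4,5} 2
  3 to go: {0,2,4} 1  {1,3,5} 1  {2,4,5} 3  {3,4,5} 3
  4 to go: {0,2,4,5} 4  {1,3,4,5} 4  {2,3,4,5} 6
  if 0:h drops first: 10 orders
  if 1:j drops first: 10 orders
heap linearizations: 20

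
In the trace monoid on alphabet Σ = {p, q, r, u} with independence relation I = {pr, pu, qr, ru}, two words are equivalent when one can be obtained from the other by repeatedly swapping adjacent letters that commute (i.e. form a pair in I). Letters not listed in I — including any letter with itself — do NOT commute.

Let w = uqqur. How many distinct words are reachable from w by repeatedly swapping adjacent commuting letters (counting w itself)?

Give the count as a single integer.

drop 0:u onto floor
drop 1:q onto {0:u}
drop 2:q onto {1:q}
drop 3:u onto {2:q}
drop 4:r onto floor
ground layer = {0:u, 4:r}
drop-orders for the pieces not yet dropped (sum over which currently-grounded one goes next):
  1 to go: {3} 1  {4} 1
  2 to go: {2,3} 1  {3,4} 2
  3 to go: {1,2,3} 1  {2,3,4} 3
  if 0:u drops first: 4 orders
  if 4:r drops first: 1 orders
heap linearizations: 5

5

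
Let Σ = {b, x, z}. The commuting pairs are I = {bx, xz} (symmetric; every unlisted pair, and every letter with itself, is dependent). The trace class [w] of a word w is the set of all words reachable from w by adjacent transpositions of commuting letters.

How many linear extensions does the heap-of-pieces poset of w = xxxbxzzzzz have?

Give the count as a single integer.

210

#0=x has no predecessor
#1=x depends on [0:x]
#2=x depends on [1:x]
#3=b has no predecessor
#4=x depends on [2:x]
#5=z depends on [3:b]
#6=z depends on [5:z]
#7=z depends on [6:z]
#8=z depends on [7:z]
#9=z depends on [8:z]
sources: [0:x, 3:b]
N(rest) = Σ N(rest − s) over sources s of rest; N(one piece) = 1:
  size 1 → [4]=1  [9]=1
  size 2 → [2,4]=1  [4,9]=2  [8,9]=1
  size 3 → [1,2,4]=1  [2,4,9]=3  [4,8,9]=3  [7,8,9]=1
  size 4 → [0,1,2,4]=1  [1,2,4,9]=4  [2,4,8,9]=6  [4,7,8,9]=4  [6,7,8,9]=1
  size 5 → [0,1,2,4,9]=5  [1,2,4,8,9]=10  [2,4,7,8,9]=10  [4,6,7,8,9]=5  [5,6,7,8,9]=1
  size 6 → [0,1,2,4,8,9]=15  [1,2,4,7,8,9]=20  [2,4,6,7,8,9]=15  [3,5,6,7,8,9]=1  [4,5,6,7,8,9]=6
  size 7 → [0,1,2,4,7,8,9]=35  [1,2,4,6,7,8,9]=35  [2,4,5,6,7,8,9]=21  [3,4,5,6,7,8,9]=7
  size 8 → [0,1,2,4,6,7,8,9]=70  [1,2,4,5,6,7,8,9]=56  [2,3,4,5,6,7,8,9]=28
  first=0(x) contributes 84
  first=3(b) contributes 126
|[w]| = 210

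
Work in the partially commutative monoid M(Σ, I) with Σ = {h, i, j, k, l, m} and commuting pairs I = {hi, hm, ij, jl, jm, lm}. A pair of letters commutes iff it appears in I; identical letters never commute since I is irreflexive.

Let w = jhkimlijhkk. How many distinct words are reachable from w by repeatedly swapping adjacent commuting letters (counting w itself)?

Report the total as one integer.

piece 0:j — minimal
piece 1:h rests on {0:j}
piece 2:k rests on {1:h}
piece 3:i rests on {2:k}
piece 4:m rests on {3:i}
piece 5:l rests on {3:i}
piece 6:i rests on {4:m, 5:l}
piece 7:j rests on {2:k}
piece 8:h rests on {5:l, 7:j}
piece 9:k rests on {6:i, 8:h}
piece 10:k rests on {9:k}
minimal pieces: {0:j}
ways to finish when only these pieces remain (= sum over removing one remaining piece with nothing left below it):
  1 left: {10}→1
  2 left: {9,10}→1
  3 left: {6,9,10}→1  {8,9,10}→1
  4 left: {4,6,9,10}→1  {6,8,9,10}→2  {7,8,9,10}→1
  5 left: {4,6,8,9,10}→3  {5,6,8,9,10}→2  {6,7,8,9,10}→3
  6 left: {4,5,6,8,9,10}→5  {4,6,7,8,9,10}→6  {5,6,7,8,9,10}→5
  7 left: {3,4,5,6,8,9,10}→5  {4,5,6,7,8,9,10}→16
  8 left: {3,4,5,6,7,8,9,10}→21
  9 left: {2,3,4,5,6,7,8,9,10}→21
  placing 0:j first → 21 extensions

21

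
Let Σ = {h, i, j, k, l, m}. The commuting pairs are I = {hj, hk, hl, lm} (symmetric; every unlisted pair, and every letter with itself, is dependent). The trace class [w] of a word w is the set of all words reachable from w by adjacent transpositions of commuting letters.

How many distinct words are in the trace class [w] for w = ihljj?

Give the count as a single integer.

4

0(i) covers ∅
1(h) covers 0:i
2(l) covers 0:i
3(j) covers 2:l
4(j) covers 3:j
floor of heap: 0:i
completions by unplaced set U, small U first (add the entries for U minus each lowest piece of U):
  |U|=1: {1}:1  {4}:1
  |U|=2: {1,4}:2  {3,4}:1
  |U|=3: {1,3,4}:3  {2,3,4}:1
  start at 0(i): 4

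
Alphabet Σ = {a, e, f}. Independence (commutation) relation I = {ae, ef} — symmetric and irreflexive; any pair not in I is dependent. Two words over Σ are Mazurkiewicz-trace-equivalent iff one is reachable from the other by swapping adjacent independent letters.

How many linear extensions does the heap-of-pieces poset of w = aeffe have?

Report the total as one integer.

piece 0:a — minimal
piece 1:e — minimal
piece 2:f rests on {0:a}
piece 3:f rests on {2:f}
piece 4:e rests on {1:e}
minimal pieces: {0:a, 1:e}
ways to finish when only these pieces remain (= sum over removing one remaining piece with nothing left below it):
  1 left: {3}→1  {4}→1
  2 left: {1,4}→1  {2,3}→1  {3,4}→2
  3 left: {0,2,3}→1  {1,3,4}→3  {2,3,4}→3
  placing 0:a first → 6 extensions
  placing 1:e first → 4 extensions
total linear extensions = 10

10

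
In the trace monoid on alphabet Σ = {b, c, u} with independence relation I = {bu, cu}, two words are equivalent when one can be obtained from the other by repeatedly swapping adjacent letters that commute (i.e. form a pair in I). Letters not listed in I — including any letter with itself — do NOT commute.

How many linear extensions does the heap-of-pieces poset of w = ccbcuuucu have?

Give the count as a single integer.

#0=c has no predecessor
#1=c depends on [0:c]
#2=b depends on [1:c]
#3=c depends on [2:b]
#4=u has no predecessor
#5=u depends on [4:u]
#6=u depends on [5:u]
#7=c depends on [3:c]
#8=u depends on [6:u]
sources: [0:c, 4:u]
N(rest) = Σ N(rest − s) over sources s of rest; N(one piece) = 1:
  size 1 → [7]=1  [8]=1
  size 2 → [3,7]=1  [6,8]=1  [7,8]=2
  size 3 → [2,3,7]=1  [3,7,8]=3  [5,6,8]=1  [6,7,8]=3
  size 4 → [1,2,3,7]=1  [2,3,7,8]=4  [3,6,7,8]=6  [4,5,6,8]=1  [5,6,7,8]=4
  size 5 → [0,1,2,3,7]=1  [1,2,3,7,8]=5  [2,3,6,7,8]=10  [3,5,6,7,8]=10  [4,5,6,7,8]=5
  size 6 → [0,1,2,3,7,8]=6  [1,2,3,6,7,8]=15  [2,3,5,6,7,8]=20  [3,4,5,6,7,8]=15
  size 7 → [0,1,2,3,6,7,8]=21  [1,2,3,5,6,7,8]=35  [2,3,4,5,6,7,8]=35
  first=0(c) contributes 70
  first=4(u) contributes 56
|[w]| = 126

126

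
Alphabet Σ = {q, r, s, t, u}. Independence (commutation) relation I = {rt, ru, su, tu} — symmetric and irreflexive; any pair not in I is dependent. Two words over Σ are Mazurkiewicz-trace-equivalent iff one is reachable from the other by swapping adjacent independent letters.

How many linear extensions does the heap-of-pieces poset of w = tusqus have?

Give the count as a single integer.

6

piece 0:t — minimal
piece 1:u — minimal
piece 2:s rests on {0:t}
piece 3:q rests on {1:u, 2:s}
piece 4:u rests on {3:q}
piece 5:s rests on {3:q}
minimal pieces: {0:t, 1:u}
ways to finish when only these pieces remain (= sum over removing one remaining piece with nothing left below it):
  1 left: {4}→1  {5}→1
  2 left: {4,5}→2
  3 left: {3,4,5}→2
  4 left: {1,3,4,5}→2  {2,3,4,5}→2
  placing 0:t first → 4 extensions
  placing 1:u first → 2 extensions
total linear extensions = 6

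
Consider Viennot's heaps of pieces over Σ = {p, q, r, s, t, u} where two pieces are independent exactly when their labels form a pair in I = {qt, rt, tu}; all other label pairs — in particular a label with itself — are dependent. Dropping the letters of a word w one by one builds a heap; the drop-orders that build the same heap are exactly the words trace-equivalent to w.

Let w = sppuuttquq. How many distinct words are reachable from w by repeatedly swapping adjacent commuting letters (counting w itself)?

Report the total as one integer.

21

piece 0:s — minimal
piece 1:p rests on {0:s}
piece 2:p rests on {1:p}
piece 3:u rests on {2:p}
piece 4:u rests on {3:u}
piece 5:t rests on {2:p}
piece 6:t rests on {5:t}
piece 7:q rests on {4:u}
piece 8:u rests on {7:q}
piece 9:q rests on {8:u}
minimal pieces: {0:s}
ways to finish when only these pieces remain (= sum over removing one remaining piece with nothing left below it):
  1 left: {6}→1  {9}→1
  2 left: {5,6}→1  {6,9}→2  {8,9}→1
  3 left: {5,6,9}→3  {6,8,9}→3  {7,8,9}→1
  4 left: {4,7,8,9}→1  {5,6,8,9}→6  {6,7,8,9}→4
  5 left: {3,4,7,8,9}→1  {4,6,7,8,9}→5  {5,6,7,8,9}→10
  6 left: {3,4,6,7,8,9}→6  {4,5,6,7,8,9}→15
  7 left: {3,4,5,6,7,8,9}→21
  8 left: {2,3,4,5,6,7,8,9}→21
  placing 0:s first → 21 extensions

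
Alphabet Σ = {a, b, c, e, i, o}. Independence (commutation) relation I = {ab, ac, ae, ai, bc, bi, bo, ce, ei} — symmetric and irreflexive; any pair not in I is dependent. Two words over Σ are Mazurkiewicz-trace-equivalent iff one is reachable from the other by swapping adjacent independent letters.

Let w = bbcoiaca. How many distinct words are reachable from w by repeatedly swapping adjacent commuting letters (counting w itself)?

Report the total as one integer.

drop 0:b onto floor
drop 1:b onto {0:b}
drop 2:c onto floor
drop 3:o onto {2:c}
drop 4:i onto {3:o}
drop 5:a onto {3:o}
drop 6:c onto {4:i}
drop 7:a onto {5:a}
ground layer = {0:b, 2:c}
drop-orders for the pieces not yet dropped (sum over which currently-grounded one goes next):
  1 to go: {1} 1  {6} 1  {7} 1
  2 to go: {0,1} 1  {1,6} 2  {1,7} 2  {4,6} 1  {5,7} 1  {6,7} 2
  3 to go: {0,1,6} 3  {0,1,7} 3  {1,4,6} 3  {1,5,7} 3  {1,6,7} 6  {4,6,7} 3  {5,6,7} 3
  4 to go: {0,1,4,6} 6  {0,1,5,7} 6  {0,1,6,7} 12  {1,4,6,7} 12  {1,5,6,7} 12  {4,5,6,7} 6
  5 to go: {0,1,4,6,7} 30  {0,1,5,6,7} 30  {1,4,5,6,7} 30  {3,4,5,6,7} 6
  6 to go: {0,1,4,5,6,7} 90  {1,3,4,5,6,7} 36  {2,3,4,5,6,7} 6
  if 0:b drops first: 42 orders
  if 2:c drops first: 126 orders
heap linearizations: 168

168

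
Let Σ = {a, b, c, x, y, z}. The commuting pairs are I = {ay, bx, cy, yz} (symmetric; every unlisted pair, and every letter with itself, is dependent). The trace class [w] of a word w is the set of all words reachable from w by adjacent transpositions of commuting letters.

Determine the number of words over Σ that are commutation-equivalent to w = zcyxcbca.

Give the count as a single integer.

3

piece 0:z — minimal
piece 1:c rests on {0:z}
piece 2:y — minimal
piece 3:x rests on {1:c, 2:y}
piece 4:c rests on {3:x}
piece 5:b rests on {4:c}
piece 6:c rests on {5:b}
piece 7:a rests on {6:c}
minimal pieces: {0:z, 2:y}
ways to finish when only these pieces remain (= sum over removing one remaining piece with nothing left below it):
  1 left: {7}→1
  2 left: {6,7}→1
  3 left: {5,6,7}→1
  4 left: {4,5,6,7}→1
  5 left: {3,4,5,6,7}→1
  6 left: {1,3,4,5,6,7}→1  {2,3,4,5,6,7}→1
  placing 0:z first → 2 extensions
  placing 2:y first → 1 extensions
total linear extensions = 3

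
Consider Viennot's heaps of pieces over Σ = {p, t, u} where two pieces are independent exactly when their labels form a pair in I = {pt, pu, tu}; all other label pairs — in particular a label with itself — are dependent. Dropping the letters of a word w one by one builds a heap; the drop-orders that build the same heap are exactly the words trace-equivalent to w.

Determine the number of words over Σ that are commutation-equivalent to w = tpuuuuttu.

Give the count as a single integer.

504

piece 0:t — minimal
piece 1:p — minimal
piece 2:u — minimal
piece 3:u rests on {2:u}
piece 4:u rests on {3:u}
piece 5:u rests on {4:u}
piece 6:t rests on {0:t}
piece 7:t rests on {6:t}
piece 8:u rests on {5:u}
minimal pieces: {0:t, 1:p, 2:u}
ways to finish when only these pieces remain (= sum over removing one remaining piece with nothing left below it):
  1 left: {1}→1  {7}→1  {8}→1
  2 left: {1,7}→2  {1,8}→2  {5,8}→1  {6,7}→1  {7,8}→2
  3 left: {0,6,7}→1  {1,5,8}→3  {1,6,7}→3  {1,7,8}→6  {4,5,8}→1  {5,7,8}→3  {6,7,8}→3
  4 left: {0,1,6,7}→4  {0,6,7,8}→4  {1,4,5,8}→4  {1,5,7,8}→12  {1,6,7,8}→12  {3,4,5,8}→1  {4,5,7,8}→4  {5,6,7,8}→6
  5 left: {0,1,6,7,8}→20  {0,5,6,7,8}→10  {1,3,4,5,8}→5  {1,4,5,7,8}→20  {1,5,6,7,8}→30  {2,3,4,5,8}→1  {3,4,5,7,8}→5  {4,5,6,7,8}→10
  6 left: {0,1,5,6,7,8}→60  {0,4,5,6,7,8}→20  {1,2,3,4,5,8}→6  {1,3,4,5,7,8}→30  {1,4,5,6,7,8}→60  {2,3,4,5,7,8}→6  {3,4,5,6,7,8}→15
  7 left: {0,1,4,5,6,7,8}→140  {0,3,4,5,6,7,8}→35  {1,2,3,4,5,7,8}→42  {1,3,4,5,6,7,8}→105  {2,3,4,5,6,7,8}→21
  placing 0:t first → 168 extensions
  placing 1:p first → 56 extensions
  placing 2:u first → 280 extensions
total linear extensions = 504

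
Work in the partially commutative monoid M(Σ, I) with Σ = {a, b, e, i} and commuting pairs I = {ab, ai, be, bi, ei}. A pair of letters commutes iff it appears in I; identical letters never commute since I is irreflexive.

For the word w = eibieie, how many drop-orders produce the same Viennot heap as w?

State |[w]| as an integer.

140

0(e) covers ∅
1(i) covers ∅
2(b) covers ∅
3(i) covers 1:i
4(e) covers 0:e
5(i) covers 3:i
6(e) covers 4:e
floor of heap: 0:e, 1:i, 2:b
completions by unplaced set U, small U first (add the entries for U minus each lowest piece of U):
  |U|=1: {2}:1  {5}:1  {6}:1
  |U|=2: {2,5}:2  {2,6}:2  {3,5}:1  {4,6}:1  {5,6}:2
  |U|=3: {0,4,6}:1  {1,3,5}:1  {2,3,5}:3  {2,4,6}:3  {2,5,6}:6  {3,5,6}:3  {4,5,6}:3
  |U|=4: {0,2,4,6}:4  {0,4,5,6}:4  {1,2,3,5}:4  {1,3,5,6}:4  {2,3,5,6}:12  {2,4,5,6}:12  {3,4,5,6}:6
  |U|=5: {0,2,4,5,6}:20  {0,3,4,5,6}:10  {1,2,3,5,6}:20  {1,3,4,5,6}:10  {2,3,4,5,6}:30
  start at 0(e): 60
  start at 1(i): 60
  start at 2(b): 20
sum over floor = 140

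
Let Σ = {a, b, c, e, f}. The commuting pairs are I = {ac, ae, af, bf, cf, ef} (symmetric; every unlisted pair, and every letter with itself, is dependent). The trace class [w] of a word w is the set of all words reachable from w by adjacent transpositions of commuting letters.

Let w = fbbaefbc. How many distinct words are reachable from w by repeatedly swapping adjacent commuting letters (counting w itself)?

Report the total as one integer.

56

0(f) covers ∅
1(b) covers ∅
2(b) covers 1:b
3(a) covers 2:b
4(e) covers 2:b
5(f) covers 0:f
6(b) covers 3:a, 4:e
7(c) covers 6:b
floor of heap: 0:f, 1:b
completions by unplaced set U, small U first (add the entries for U minus each lowest piece of U):
  |U|=1: {5}:1  {7}:1
  |U|=2: {0,5}:1  {5,7}:2  {6,7}:1
  |U|=3: {0,5,7}:3  {3,6,7}:1  {4,6,7}:1  {5,6,7}:3
  |U|=4: {0,5,6,7}:6  {3,4,6,7}:2  {3,5,6,7}:4  {4,5,6,7}:4
  |U|=5: {0,3,5,6,7}:10  {0,4,5,6,7}:10  {2,3,4,6,7}:2  {3,4,5,6,7}:10
  |U|=6: {0,3,4,5,6,7}:30  {1,2,3,4,6,7}:2  {2,3,4,5,6,7}:12
  start at 0(f): 14
  start at 1(b): 42
sum over floor = 56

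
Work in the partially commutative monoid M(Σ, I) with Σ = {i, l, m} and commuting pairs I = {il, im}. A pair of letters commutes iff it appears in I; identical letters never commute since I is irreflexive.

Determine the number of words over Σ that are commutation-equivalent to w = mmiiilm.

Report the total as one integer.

drop 0:m onto floor
drop 1:m onto {0:m}
drop 2:i onto floor
drop 3:i onto {2:i}
drop 4:i onto {3:i}
drop 5:l onto {1:m}
drop 6:m onto {5:l}
ground layer = {0:m, 2:i}
drop-orders for the pieces not yet dropped (sum over which currently-grounded one goes next):
  1 to go: {4} 1  {6} 1
  2 to go: {3,4} 1  {4,6} 2  {5,6} 1
  3 to go: {1,5,6} 1  {2,3,4} 1  {3,4,6} 3  {4,5,6} 3
  4 to go: {0,1,5,6} 1  {1,4,5,6} 4  {2,3,4,6} 4  {3,4,5,6} 6
  5 to go: {0,1,4,5,6} 5  {1,3,4,5,6} 10  {2,3,4,5,6} 10
  if 0:m drops first: 20 orders
  if 2:i drops first: 15 orders
heap linearizations: 35

35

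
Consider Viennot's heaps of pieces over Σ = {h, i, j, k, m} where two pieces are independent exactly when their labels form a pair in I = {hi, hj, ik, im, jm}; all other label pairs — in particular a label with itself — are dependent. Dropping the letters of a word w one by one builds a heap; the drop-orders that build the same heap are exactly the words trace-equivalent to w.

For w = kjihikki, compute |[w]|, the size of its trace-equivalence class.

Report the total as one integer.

0(k) covers ∅
1(j) covers 0:k
2(i) covers 1:j
3(h) covers 0:k
4(i) covers 2:i
5(k) covers 1:j, 3:h
6(k) covers 5:k
7(i) covers 4:i
floor of heap: 0:k
completions by unplaced set U, small U first (add the entries for U minus each lowest piece of U):
  |U|=1: {6}:1  {7}:1
  |U|=2: {4,7}:1  {5,6}:1  {6,7}:2
  |U|=3: {2,4,7}:1  {3,5,6}:1  {4,6,7}:3  {5,6,7}:3
  |U|=4: {2,4,6,7}:4  {3,5,6,7}:4  {4,5,6,7}:6
  |U|=5: {2,4,5,6,7}:10  {3,4,5,6,7}:10
  |U|=6: {1,2,4,5,6,7}:10  {2,3,4,5,6,7}:20
  start at 0(k): 30

30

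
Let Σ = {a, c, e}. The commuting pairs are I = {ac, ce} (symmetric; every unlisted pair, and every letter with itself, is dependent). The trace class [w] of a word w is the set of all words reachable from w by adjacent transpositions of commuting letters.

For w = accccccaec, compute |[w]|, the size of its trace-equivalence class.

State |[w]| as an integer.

0(a) covers ∅
1(c) covers ∅
2(c) covers 1:c
3(c) covers 2:c
4(c) covers 3:c
5(c) covers 4:c
6(c) covers 5:c
7(a) covers 0:a
8(e) covers 7:a
9(c) covers 6:c
floor of heap: 0:a, 1:c
completions by unplaced set U, small U first (add the entries for U minus each lowest piece of U):
  |U|=1: {8}:1  {9}:1
  |U|=2: {6,9}:1  {7,8}:1  {8,9}:2
  |U|=3: {0,7,8}:1  {5,6,9}:1  {6,8,9}:3  {7,8,9}:3
  |U|=4: {0,7,8,9}:4  {4,5,6,9}:1  {5,6,8,9}:4  {6,7,8,9}:6
  |U|=5: {0,6,7,8,9}:10  {3,4,5,6,9}:1  {4,5,6,8,9}:5  {5,6,7,8,9}:10
  |U|=6: {0,5,6,7,8,9}:20  {2,3,4,5,6,9}:1  {3,4,5,6,8,9}:6  {4,5,6,7,8,9}:15
  |U|=7: {0,4,5,6,7,8,9}:35  {1,2,3,4,5,6,9}:1  {2,3,4,5,6,8,9}:7  {3,4,5,6,7,8,9}:21
  |U|=8: {0,3,4,5,6,7,8,9}:56  {1,2,3,4,5,6,8,9}:8  {2,3,4,5,6,7,8,9}:28
  start at 0(a): 36
  start at 1(c): 84
sum over floor = 120

120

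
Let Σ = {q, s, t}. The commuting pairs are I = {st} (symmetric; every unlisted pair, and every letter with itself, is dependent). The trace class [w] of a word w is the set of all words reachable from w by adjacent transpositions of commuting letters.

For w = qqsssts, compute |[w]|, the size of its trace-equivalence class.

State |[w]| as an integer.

drop 0:q onto floor
drop 1:q onto {0:q}
drop 2:s onto {1:q}
drop 3:s onto {2:s}
drop 4:s onto {3:s}
drop 5:t onto {1:q}
drop 6:s onto {4:s}
ground layer = {0:q}
drop-orders for the pieces not yet dropped (sum over which currently-grounded one goes next):
  1 to go: {5} 1  {6} 1
  2 to go: {4,6} 1  {5,6} 2
  3 to go: {3,4,6} 1  {4,5,6} 3
  4 to go: {2,3,4,6} 1  {3,4,5,6} 4
  5 to go: {2,3,4,5,6} 5
  if 0:q drops first: 5 orders

5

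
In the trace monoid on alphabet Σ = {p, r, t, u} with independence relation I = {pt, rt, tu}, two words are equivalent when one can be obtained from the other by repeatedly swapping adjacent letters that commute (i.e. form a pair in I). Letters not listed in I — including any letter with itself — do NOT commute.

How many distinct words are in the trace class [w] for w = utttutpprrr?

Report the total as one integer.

#0=u has no predecessor
#1=t has no predecessor
#2=t depends on [1:t]
#3=t depends on [2:t]
#4=u depends on [0:u]
#5=t depends on [3:t]
#6=p depends on [4:u]
#7=p depends on [6:p]
#8=r depends on [7:p]
#9=r depends on [8:r]
#10=r depends on [9:r]
sources: [0:u, 1:t]
N(rest) = Σ N(rest − s) over sources s of rest; N(one piece) = 1:
  size 1 → [5]=1  [10]=1
  size 2 → [3,5]=1  [5,10]=2  [9,10]=1
  size 3 → [2,3,5]=1  [3,5,10]=3  [5,9,10]=3  [8,9,10]=1
  size 4 → [1,2,3,5]=1  [2,3,5,10]=4  [3,5,9,10]=6  [5,8,9,10]=4  [7,8,9,10]=1
  size 5 → [1,2,3,5,10]=5  [2,3,5,9,10]=10  [3,5,8,9,10]=10  [5,7,8,9,10]=5  [6,7,8,9,10]=1
  size 6 → [1,2,3,5,9,10]=15  [2,3,5,8,9,10]=20  [3,5,7,8,9,10]=15  [4,6,7,8,9,10]=1  [5,6,7,8,9,10]=6
  size 7 → [0,4,6,7,8,9,10]=1  [1,2,3,5,8,9,10]=35  [2,3,5,7,8,9,10]=35  [3,5,6,7,8,9,10]=21  [4,5,6,7,8,9,10]=7
  size 8 → [0,4,5,6,7,8,9,10]=8  [1,2,3,5,7,8,9,10]=70  [2,3,5,6,7,8,9,10]=56  [3,4,5,6,7,8,9,10]=28
  size 9 → [0,3,4,5,6,7,8,9,10]=36  [1,2,3,5,6,7,8,9,10]=126  [2,3,4,5,6,7,8,9,10]=84
  first=0(u) contributes 210
  first=1(t) contributes 120
|[w]| = 330

330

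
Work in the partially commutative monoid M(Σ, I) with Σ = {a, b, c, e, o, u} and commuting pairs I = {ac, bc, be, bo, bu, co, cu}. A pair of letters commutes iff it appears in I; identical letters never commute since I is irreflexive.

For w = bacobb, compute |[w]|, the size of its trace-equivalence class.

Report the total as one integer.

piece 0:b — minimal
piece 1:a rests on {0:b}
piece 2:c — minimal
piece 3:o rests on {1:a}
piece 4:b rests on {1:a}
piece 5:b rests on {4:b}
minimal pieces: {0:b, 2:c}
ways to finish when only these pieces remain (= sum over removing one remaining piece with nothing left below it):
  1 left: {2}→1  {3}→1  {5}→1
  2 left: {2,3}→2  {2,5}→2  {3,5}→2  {4,5}→1
  3 left: {2,3,5}→6  {2,4,5}→3  {3,4,5}→3
  4 left: {1,3,4,5}→3  {2,3,4,5}→12
  placing 0:b first → 15 extensions
  placing 2:c first → 3 extensions
total linear extensions = 18

18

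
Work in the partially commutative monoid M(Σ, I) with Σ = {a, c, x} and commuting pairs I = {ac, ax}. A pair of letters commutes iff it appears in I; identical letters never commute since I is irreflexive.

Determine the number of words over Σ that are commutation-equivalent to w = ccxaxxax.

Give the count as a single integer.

28

drop 0:c onto floor
drop 1:c onto {0:c}
drop 2:x onto {1:c}
drop 3:a onto floor
drop 4:x onto {2:x}
drop 5:x onto {4:x}
drop 6:a onto {3:a}
drop 7:x onto {5:x}
ground layer = {0:c, 3:a}
drop-orders for the pieces not yet dropped (sum over which currently-grounded one goes next):
  1 to go: {6} 1  {7} 1
  2 to go: {3,6} 1  {5,7} 1  {6,7} 2
  3 to go: {3,6,7} 3  {4,5,7} 1  {5,6,7} 3
  4 to go: {2,4,5,7} 1  {3,5,6,7} 6  {4,5,6,7} 4
  5 to go: {1,2,4,5,7} 1  {2,4,5,6,7} 5  {3,4,5,6,7} 10
  6 to go: {0,1,2,4,5,7} 1  {1,2,4,5,6,7} 6  {2,3,4,5,6,7} 15
  if 0:c drops first: 21 orders
  if 3:a drops first: 7 orders
heap linearizations: 28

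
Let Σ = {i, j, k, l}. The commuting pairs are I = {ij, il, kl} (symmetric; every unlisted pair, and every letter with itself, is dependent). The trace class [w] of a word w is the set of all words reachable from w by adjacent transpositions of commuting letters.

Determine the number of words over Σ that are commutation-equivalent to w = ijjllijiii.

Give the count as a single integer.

252

#0=i has no predecessor
#1=j has no predecessor
#2=j depends on [1:j]
#3=l depends on [2:j]
#4=l depends on [3:l]
#5=i depends on [0:i]
#6=j depends on [4:l]
#7=i depends on [5:i]
#8=i depends on [7:i]
#9=i depends on [8:i]
sources: [0:i, 1:j]
N(rest) = Σ N(rest − s) over sources s of rest; N(one piece) = 1:
  size 1 → [6]=1  [9]=1
  size 2 → [4,6]=1  [6,9]=2  [8,9]=1
  size 3 → [3,4,6]=1  [4,6,9]=3  [6,8,9]=3  [7,8,9]=1
  size 4 → [2,3,4,6]=1  [3,4,6,9]=4  [4,6,8,9]=6  [5,7,8,9]=1  [6,7,8,9]=4
  size 5 → [0,5,7,8,9]=1  [1,2,3,4,6]=1  [2,3,4,6,9]=5  [3,4,6,8,9]=10  [4,6,7,8,9]=10  [5,6,7,8,9]=5
  size 6 → [0,5,6,7,8,9]=6  [1,2,3,4,6,9]=6  [2,3,4,6,8,9]=15  [3,4,6,7,8,9]=20  [4,5,6,7,8,9]=15
  size 7 → [0,4,5,6,7,8,9]=21  [1,2,3,4,6,8,9]=21  [2,3,4,6,7,8,9]=35  [3,4,5,6,7,8,9]=35
  size 8 → [0,3,4,5,6,7,8,9]=56  [1,2,3,4,6,7,8,9]=56  [2,3,4,5,6,7,8,9]=70
  first=0(i) contributes 126
  first=1(j) contributes 126
|[w]| = 252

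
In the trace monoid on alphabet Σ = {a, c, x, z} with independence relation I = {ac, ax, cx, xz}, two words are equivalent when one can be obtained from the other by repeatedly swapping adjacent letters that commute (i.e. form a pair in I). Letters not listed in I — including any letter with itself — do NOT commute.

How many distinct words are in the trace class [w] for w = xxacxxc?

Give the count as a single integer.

105

0(x) covers ∅
1(x) covers 0:x
2(a) covers ∅
3(c) covers ∅
4(x) covers 1:x
5(x) covers 4:x
6(c) covers 3:c
floor of heap: 0:x, 2:a, 3:c
completions by unplaced set U, small U first (add the entries for U minus each lowest piece of U):
  |U|=1: {2}:1  {5}:1  {6}:1
  |U|=2: {2,5}:2  {2,6}:2  {3,6}:1  {4,5}:1  {5,6}:2
  |U|=3: {1,4,5}:1  {2,3,6}:3  {2,4,5}:3  {2,5,6}:6  {3,5,6}:3  {4,5,6}:3
  |U|=4: {0,1,4,5}:1  {1,2,4,5}:4  {1,4,5,6}:4  {2,3,5,6}:12  {2,4,5,6}:12  {3,4,5,6}:6
  |U|=5: {0,1,2,4,5}:5  {0,1,4,5,6}:5  {1,2,4,5,6}:20  {1,3,4,5,6}:10  {2,3,4,5,6}:30
  start at 0(x): 60
  start at 2(a): 15
  start at 3(c): 30
sum over floor = 105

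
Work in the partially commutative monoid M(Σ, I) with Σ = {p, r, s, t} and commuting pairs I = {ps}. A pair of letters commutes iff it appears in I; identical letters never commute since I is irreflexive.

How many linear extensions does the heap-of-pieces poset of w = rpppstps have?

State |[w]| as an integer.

8

drop 0:r onto floor
drop 1:p onto {0:r}
drop 2:p onto {1:p}
drop 3:p onto {2:p}
drop 4:s onto {0:r}
drop 5:t onto {3:p, 4:s}
drop 6:p onto {5:t}
drop 7:s onto {5:t}
ground layer = {0:r}
drop-orders for the pieces not yet dropped (sum over which currently-grounded one goes next):
  1 to go: {6} 1  {7} 1
  2 to go: {6,7} 2
  3 to go: {5,6,7} 2
  4 to go: {3,5,6,7} 2  {4,5,6,7} 2
  5 to go: {2,3,5,6,7} 2  {3,4,5,6,7} 4
  6 to go: {1,2,3,5,6,7} 2  {2,3,4,5,6,7} 6
  if 0:r drops first: 8 orders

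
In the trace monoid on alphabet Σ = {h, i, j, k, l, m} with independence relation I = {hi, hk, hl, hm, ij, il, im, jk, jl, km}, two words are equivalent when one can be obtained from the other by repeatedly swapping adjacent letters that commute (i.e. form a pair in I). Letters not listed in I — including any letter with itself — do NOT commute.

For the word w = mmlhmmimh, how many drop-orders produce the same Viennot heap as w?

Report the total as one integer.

252

#0=m has no predecessor
#1=m depends on [0:m]
#2=l depends on [1:m]
#3=h has no predecessor
#4=m depends on [2:l]
#5=m depends on [4:m]
#6=i has no predecessor
#7=m depends on [5:m]
#8=h depends on [3:h]
sources: [0:m, 3:h, 6:i]
N(rest) = Σ N(rest − s) over sources s of rest; N(one piece) = 1:
  size 1 → [6]=1  [7]=1  [8]=1
  size 2 → [3,8]=1  [5,7]=1  [6,7]=2  [6,8]=2  [7,8]=2
  size 3 → [3,6,8]=3  [3,7,8]=3  [4,5,7]=1  [5,6,7]=3  [5,7,8]=3  [6,7,8]=6
  size 4 → [2,4,5,7]=1  [3,5,7,8]=6  [3,6,7,8]=12  [4,5,6,7]=4  [4,5,7,8]=4  [5,6,7,8]=12
  size 5 → [1,2,4,5,7]=1  [2,4,5,6,7]=5  [2,4,5,7,8]=5  [3,4,5,7,8]=10  [3,5,6,7,8]=30  [4,5,6,7,8]=20
  size 6 → [0,1,2,4,5,7]=1  [1,2,4,5,6,7]=6  [1,2,4,5,7,8]=6  [2,3,4,5,7,8]=15  [2,4,5,6,7,8]=30  [3,4,5,6,7,8]=60
  size 7 → [0,1,2,4,5,6,7]=7  [0,1,2,4,5,7,8]=7  [1,2,3,4,5,7,8]=21  [1,2,4,5,6,7,8]=42  [2,3,4,5,6,7,8]=105
  first=0(m) contributes 168
  first=3(h) contributes 56
  first=6(i) contributes 28
|[w]| = 252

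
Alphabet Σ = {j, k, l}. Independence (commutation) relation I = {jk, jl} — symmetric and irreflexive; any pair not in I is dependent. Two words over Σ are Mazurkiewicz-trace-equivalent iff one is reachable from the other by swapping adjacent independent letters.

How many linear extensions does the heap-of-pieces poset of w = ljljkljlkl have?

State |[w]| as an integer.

#0=l has no predecessor
#1=j has no predecessor
#2=l depends on [0:l]
#3=j depends on [1:j]
#4=k depends on [2:l]
#5=l depends on [4:k]
#6=j depends on [3:j]
#7=l depends on [5:l]
#8=k depends on [7:l]
#9=l depends on [8:k]
sources: [0:l, 1:j]
N(rest) = Σ N(rest − s) over sources s of rest; N(one piece) = 1:
  size 1 → [6]=1  [9]=1
  size 2 → [3,6]=1  [6,9]=2  [8,9]=1
  size 3 → [1,3,6]=1  [3,6,9]=3  [6,8,9]=3  [7,8,9]=1
  size 4 → [1,3,6,9]=4  [3,6,8,9]=6  [5,7,8,9]=1  [6,7,8,9]=4
  size 5 → [1,3,6,8,9]=10  [3,6,7,8,9]=10  [4,5,7,8,9]=1  [5,6,7,8,9]=5
  size 6 → [1,3,6,7,8,9]=20  [2,4,5,7,8,9]=1  [3,5,6,7,8,9]=15  [4,5,6,7,8,9]=6
  size 7 → [0,2,4,5,7,8,9]=1  [1,3,5,6,7,8,9]=35  [2,4,5,6,7,8,9]=7  [3,4,5,6,7,8,9]=21
  size 8 → [0,2,4,5,6,7,8,9]=8  [1,3,4,5,6,7,8,9]=56  [2,3,4,5,6,7,8,9]=28
  first=0(l) contributes 84
  first=1(j) contributes 36
|[w]| = 120

120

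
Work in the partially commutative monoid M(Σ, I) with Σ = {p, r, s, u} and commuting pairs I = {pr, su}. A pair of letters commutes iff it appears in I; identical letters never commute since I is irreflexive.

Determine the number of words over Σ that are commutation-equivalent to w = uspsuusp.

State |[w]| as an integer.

12

piece 0:u — minimal
piece 1:s — minimal
piece 2:p rests on {0:u, 1:s}
piece 3:s rests on {2:p}
piece 4:u rests on {2:p}
piece 5:u rests on {4:u}
piece 6:s rests on {3:s}
piece 7:p rests on {5:u, 6:s}
minimal pieces: {0:u, 1:s}
ways to finish when only these pieces remain (= sum over removing one remaining piece with nothing left below it):
  1 left: {7}→1
  2 left: {5,7}→1  {6,7}→1
  3 left: {3,6,7}→1  {4,5,7}→1  {5,6,7}→2
  4 left: {3,5,6,7}→3  {4,5,6,7}→3
  5 left: {3,4,5,6,7}→6
  6 left: {2,3,4,5,6,7}→6
  placing 0:u first → 6 extensions
  placing 1:s first → 6 extensions
total linear extensions = 12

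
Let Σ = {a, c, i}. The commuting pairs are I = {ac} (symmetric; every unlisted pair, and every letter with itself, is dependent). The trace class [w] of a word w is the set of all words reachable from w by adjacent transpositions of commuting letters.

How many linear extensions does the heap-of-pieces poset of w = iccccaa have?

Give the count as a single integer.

drop 0:i onto floor
drop 1:c onto {0:i}
drop 2:c onto {1:c}
drop 3:c onto {2:c}
drop 4:c onto {3:c}
drop 5:a onto {0:i}
drop 6:a onto {5:a}
ground layer = {0:i}
drop-orders for the pieces not yet dropped (sum over which currently-grounded one goes next):
  1 to go: {4} 1  {6} 1
  2 to go: {3,4} 1  {4,6} 2  {5,6} 1
  3 to go: {2,3,4} 1  {3,4,6} 3  {4,5,6} 3
  4 to go: {1,2,3,4} 1  {2,3,4,6} 4  {3,4,5,6} 6
  5 to go: {1,2,3,4,6} 5  {2,3,4,5,6} 10
  if 0:i drops first: 15 orders

15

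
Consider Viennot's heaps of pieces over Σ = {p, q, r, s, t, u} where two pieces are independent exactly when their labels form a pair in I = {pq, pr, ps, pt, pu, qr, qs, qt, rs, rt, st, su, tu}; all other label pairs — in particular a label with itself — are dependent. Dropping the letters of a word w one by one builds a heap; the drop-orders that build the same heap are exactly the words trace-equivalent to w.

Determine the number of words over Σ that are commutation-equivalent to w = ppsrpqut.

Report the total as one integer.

#0=p has no predecessor
#1=p depends on [0:p]
#2=s has no predecessor
#3=r has no predecessor
#4=p depends on [1:p]
#5=q has no predecessor
#6=u depends on [3:r, 5:q]
#7=t has no predecessor
sources: [0:p, 2:s, 3:r, 5:q, 7:t]
N(rest) = Σ N(rest − s) over sources s of rest; N(one piece) = 1:
  size 1 → [2]=1  [4]=1  [6]=1  [7]=1
  size 2 → [1,4]=1  [2,4]=2  [2,6]=2  [2,7]=2  [3,6]=1  [4,6]=2  [4,7]=2  [5,6]=1  [6,7]=2
  size 3 → [0,1,4]=1  [1,2,4]=3  [1,4,6]=3  [1,4,7]=3  [2,3,6]=3  [2,4,6]=6  [2,4,7]=6  [2,5,6]=3  [2,6,7]=6  [3,4,6]=3  [3,5,6]=2  [3,6,7]=3  [4,5,6]=3  [4,6,7]=6  [5,6,7]=3
  size 4 → [0,1,2,4]=4  [0,1,4,6]=4  [0,1,4,7]=4  [1,2,4,6]=12  [1,2,4,7]=12  [1,3,4,6]=6  [1,4,5,6]=6  [1,4,6,7]=12  [2,3,4,6]=12  [2,3,5,6]=8  [2,3,6,7]=12  [2,4,5,6]=12  [2,4,6,7]=24  [2,5,6,7]=12  [3,4,5,6]=8  [3,4,6,7]=12  [3,5,6,7]=8  [4,5,6,7]=12
  size 5 → [0,1,2,4,6]=20  [0,1,2,4,7]=20  [0,1,3,4,6]=10  [0,1,4,5,6]=10  [0,1,4,6,7]=20  [1,2,3,4,6]=30  [1,2,4,5,6]=30  [1,2,4,6,7]=60  [1,3,4,5,6]=20  [1,3,4,6,7]=30  [1,4,5,6,7]=30  [2,3,4,5,6]=40  [2,3,4,6,7]=60  [2,3,5,6,7]=40  [2,4,5,6,7]=60  [3,4,5,6,7]=40
  size 6 → [0,1,2,3,4,6]=60  [0,1,2,4,5,6]=60  [0,1,2,4,6,7]=120  [0,1,3,4,5,6]=40  [0,1,3,4,6,7]=60  [0,1,4,5,6,7]=60  [1,2,3,4,5,6]=120  [1,2,3,4,6,7]=180  [1,2,4,5,6,7]=180  [1,3,4,5,6,7]=120  [2,3,4,5,6,7]=240
  first=0(p) contributes 840
  first=2(s) contributes 280
  first=3(r) contributes 420
  first=5(q) contributes 420
  first=7(t) contributes 280
|[w]| = 2240

2240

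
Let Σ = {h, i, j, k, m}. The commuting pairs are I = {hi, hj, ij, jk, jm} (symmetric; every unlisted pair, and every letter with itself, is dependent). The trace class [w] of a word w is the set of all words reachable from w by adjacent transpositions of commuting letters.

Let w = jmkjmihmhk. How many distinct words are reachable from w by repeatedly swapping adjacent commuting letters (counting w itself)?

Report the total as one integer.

drop 0:j onto floor
drop 1:m onto floor
drop 2:k onto {1:m}
drop 3:j onto {0:j}
drop 4:m onto {2:k}
drop 5:i onto {4:m}
drop 6:h onto {4:m}
drop 7:m onto {5:i, 6:h}
drop 8:h onto {7:m}
drop 9:k onto {8:h}
ground layer = {0:j, 1:m}
drop-orders for the pieces not yet dropped (sum over which currently-grounded one goes next):
  1 to go: {3} 1  {9} 1
  2 to go: {0,3} 1  {3,9} 2  {8,9} 1
  3 to go: {0,3,9} 3  {3,8,9} 3  {7,8,9} 1
  4 to go: {0,3,8,9} 6  {3,7,8,9} 4  {5,7,8,9} 1  {6,7,8,9} 1
  5 to go: {0,3,7,8,9} 10  {3,5,7,8,9} 5  {3,6,7,8,9} 5  {5,6,7,8,9} 2
  6 to go: {0,3,5,7,8,9} 15  {0,3,6,7,8,9} 15  {3,5,6,7,8,9} 12  {4,5,6,7,8,9} 2
  7 to go: {0,3,5,6,7,8,9} 42  {2,4,5,6,7,8,9} 2  {3,4,5,6,7,8,9} 14
  8 to go: {0,3,4,5,6,7,8,9} 56  {1,2,4,5,6,7,8,9} 2  {2,3,4,5,6,7,8,9} 16
  if 0:j drops first: 18 orders
  if 1:m drops first: 72 orders
heap linearizations: 90

90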